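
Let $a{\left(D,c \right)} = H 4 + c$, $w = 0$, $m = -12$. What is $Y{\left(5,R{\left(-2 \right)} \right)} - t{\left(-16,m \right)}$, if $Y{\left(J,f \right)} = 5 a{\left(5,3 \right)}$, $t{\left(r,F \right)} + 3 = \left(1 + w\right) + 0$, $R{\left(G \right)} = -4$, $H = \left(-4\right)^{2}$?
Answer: $337$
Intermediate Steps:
$H = 16$
$a{\left(D,c \right)} = 64 + c$ ($a{\left(D,c \right)} = 16 \cdot 4 + c = 64 + c$)
$t{\left(r,F \right)} = -2$ ($t{\left(r,F \right)} = -3 + \left(\left(1 + 0\right) + 0\right) = -3 + \left(1 + 0\right) = -3 + 1 = -2$)
$Y{\left(J,f \right)} = 335$ ($Y{\left(J,f \right)} = 5 \left(64 + 3\right) = 5 \cdot 67 = 335$)
$Y{\left(5,R{\left(-2 \right)} \right)} - t{\left(-16,m \right)} = 335 - -2 = 335 + 2 = 337$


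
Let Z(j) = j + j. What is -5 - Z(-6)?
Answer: 7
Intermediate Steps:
Z(j) = 2*j
-5 - Z(-6) = -5 - 2*(-6) = -5 - 1*(-12) = -5 + 12 = 7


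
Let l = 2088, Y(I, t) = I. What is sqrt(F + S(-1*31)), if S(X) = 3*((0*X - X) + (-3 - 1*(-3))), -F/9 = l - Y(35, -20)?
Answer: 4*I*sqrt(1149) ≈ 135.59*I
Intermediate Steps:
F = -18477 (F = -9*(2088 - 1*35) = -9*(2088 - 35) = -9*2053 = -18477)
S(X) = -3*X (S(X) = 3*((0 - X) + (-3 + 3)) = 3*(-X + 0) = 3*(-X) = -3*X)
sqrt(F + S(-1*31)) = sqrt(-18477 - (-3)*31) = sqrt(-18477 - 3*(-31)) = sqrt(-18477 + 93) = sqrt(-18384) = 4*I*sqrt(1149)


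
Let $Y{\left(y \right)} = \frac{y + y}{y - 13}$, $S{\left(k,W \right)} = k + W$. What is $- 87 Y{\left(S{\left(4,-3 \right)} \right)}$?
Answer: $\frac{29}{2} \approx 14.5$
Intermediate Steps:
$S{\left(k,W \right)} = W + k$
$Y{\left(y \right)} = \frac{2 y}{-13 + y}$
$- 87 Y{\left(S{\left(4,-3 \right)} \right)} = - 87 \frac{2 \left(-3 + 4\right)}{-13 + \left(-3 + 4\right)} = - 87 \cdot 2 \cdot 1 \frac{1}{-13 + 1} = - 87 \cdot 2 \cdot 1 \frac{1}{-12} = - 87 \cdot 2 \cdot 1 \left(- \frac{1}{12}\right) = \left(-87\right) \left(- \frac{1}{6}\right) = \frac{29}{2}$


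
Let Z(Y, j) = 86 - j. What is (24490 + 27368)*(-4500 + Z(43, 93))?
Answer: -233724006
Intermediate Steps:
(24490 + 27368)*(-4500 + Z(43, 93)) = (24490 + 27368)*(-4500 + (86 - 1*93)) = 51858*(-4500 + (86 - 93)) = 51858*(-4500 - 7) = 51858*(-4507) = -233724006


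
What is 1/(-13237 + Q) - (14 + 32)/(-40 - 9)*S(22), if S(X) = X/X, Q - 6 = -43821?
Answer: 2624343/2795548 ≈ 0.93876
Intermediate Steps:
Q = -43815 (Q = 6 - 43821 = -43815)
S(X) = 1
1/(-13237 + Q) - (14 + 32)/(-40 - 9)*S(22) = 1/(-13237 - 43815) - (14 + 32)/(-40 - 9) = 1/(-57052) - 46/(-49) = -1/57052 - 46*(-1/49) = -1/57052 - (-46)/49 = -1/57052 - 1*(-46/49) = -1/57052 + 46/49 = 2624343/2795548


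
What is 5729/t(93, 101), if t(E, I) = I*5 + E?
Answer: 5729/598 ≈ 9.5803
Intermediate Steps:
t(E, I) = E + 5*I (t(E, I) = 5*I + E = E + 5*I)
5729/t(93, 101) = 5729/(93 + 5*101) = 5729/(93 + 505) = 5729/598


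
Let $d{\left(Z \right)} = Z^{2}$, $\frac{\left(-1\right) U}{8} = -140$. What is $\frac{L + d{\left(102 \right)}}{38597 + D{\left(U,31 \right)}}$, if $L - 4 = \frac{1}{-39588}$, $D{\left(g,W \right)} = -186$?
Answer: $\frac{412031903}{1520614668} \approx 0.27096$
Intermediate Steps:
$U = 1120$ ($U = \left(-8\right) \left(-140\right) = 1120$)
$L = \frac{158351}{39588}$ ($L = 4 + \frac{1}{-39588} = 4 - \frac{1}{39588} = \frac{158351}{39588} \approx 4.0$)
$\frac{L + d{\left(102 \right)}}{38597 + D{\left(U,31 \right)}} = \frac{\frac{158351}{39588} + 102^{2}}{38597 - 186} = \frac{\frac{158351}{39588} + 10404}{38411} = \frac{412031903}{39588} \cdot \frac{1}{38411} = \frac{412031903}{1520614668}$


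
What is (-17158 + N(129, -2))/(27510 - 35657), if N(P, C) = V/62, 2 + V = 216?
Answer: 531791/252557 ≈ 2.1056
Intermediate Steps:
V = 214 (V = -2 + 216 = 214)
N(P, C) = 107/31 (N(P, C) = 214/62 = 214*(1/62) = 107/31)
(-17158 + N(129, -2))/(27510 - 35657) = (-17158 + 107/31)/(27510 - 35657) = -531791/31/(-8147) = -531791/31*(-1/8147) = 531791/252557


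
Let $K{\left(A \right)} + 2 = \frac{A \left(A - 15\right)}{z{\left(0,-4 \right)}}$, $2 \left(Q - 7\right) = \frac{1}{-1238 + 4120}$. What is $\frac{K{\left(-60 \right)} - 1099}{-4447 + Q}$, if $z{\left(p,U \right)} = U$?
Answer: $\frac{12830664}{25592159} \approx 0.50135$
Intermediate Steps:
$Q = \frac{40349}{5764}$ ($Q = 7 + \frac{1}{2 \left(-1238 + 4120\right)} = 7 + \frac{1}{2 \cdot 2882} = 7 + \frac{1}{2} \cdot \frac{1}{2882} = 7 + \frac{1}{5764} = \frac{40349}{5764} \approx 7.0002$)
$K{\left(A \right)} = -2 - \frac{A \left(-15 + A\right)}{4}$ ($K{\left(A \right)} = -2 + \frac{A \left(A - 15\right)}{-4} = -2 + A \left(-15 + A\right) \left(- \frac{1}{4}\right) = -2 - \frac{A \left(-15 + A\right)}{4}$)
$\frac{K{\left(-60 \right)} - 1099}{-4447 + Q} = \frac{\left(-2 - \frac{\left(-60\right)^{2}}{4} + \frac{15}{4} \left(-60\right)\right) - 1099}{-4447 + \frac{40349}{5764}} = \frac{\left(-2 - 900 - 225\right) - 1099}{- \frac{25592159}{5764}} = \left(\left(-2 - 900 - 225\right) - 1099\right) \left(- \frac{5764}{25592159}\right) = \left(-1127 - 1099\right) \left(- \frac{5764}{25592159}\right) = \left(-2226\right) \left(- \frac{5764}{25592159}\right) = \frac{12830664}{25592159}$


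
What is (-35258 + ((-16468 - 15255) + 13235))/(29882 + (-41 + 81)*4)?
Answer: -26873/15021 ≈ -1.7890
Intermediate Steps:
(-35258 + ((-16468 - 15255) + 13235))/(29882 + (-41 + 81)*4) = (-35258 + (-31723 + 13235))/(29882 + 40*4) = (-35258 - 18488)/(29882 + 160) = -53746/30042 = -53746*1/30042 = -26873/15021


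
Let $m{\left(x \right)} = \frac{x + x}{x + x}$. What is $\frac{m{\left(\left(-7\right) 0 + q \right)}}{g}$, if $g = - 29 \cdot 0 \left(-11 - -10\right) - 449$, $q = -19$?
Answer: $- \frac{1}{449} \approx -0.0022272$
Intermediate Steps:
$g = -449$ ($g = - 29 \cdot 0 \left(-11 + 10\right) - 449 = - 29 \cdot 0 \left(-1\right) - 449 = \left(-29\right) 0 - 449 = 0 - 449 = -449$)
$m{\left(x \right)} = 1$ ($m{\left(x \right)} = \frac{2 x}{2 x} = 2 x \frac{1}{2 x} = 1$)
$\frac{m{\left(\left(-7\right) 0 + q \right)}}{g} = 1 \frac{1}{-449} = 1 \left(- \frac{1}{449}\right) = - \frac{1}{449}$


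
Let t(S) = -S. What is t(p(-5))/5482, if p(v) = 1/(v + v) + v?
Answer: 51/54820 ≈ 0.00093032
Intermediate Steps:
p(v) = v + 1/(2*v) (p(v) = 1/(2*v) + v = v + 1/(2*v))
t(p(-5))/5482 = -(-5 + (½)/(-5))/5482 = -(-5 + (½)*(-⅕))*(1/5482) = -(-5 - ⅒)*(1/5482) = -1*(-51/10)*(1/5482) = (51/10)*(1/5482) = 51/54820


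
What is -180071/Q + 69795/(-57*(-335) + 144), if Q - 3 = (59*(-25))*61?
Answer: 295272173/52453676 ≈ 5.6292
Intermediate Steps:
Q = -89972 (Q = 3 + (59*(-25))*61 = 3 - 1475*61 = 3 - 89975 = -89972)
-180071/Q + 69795/(-57*(-335) + 144) = -180071/(-89972) + 69795/(-57*(-335) + 144) = -180071*(-1/89972) + 69795/(19095 + 144) = 180071/89972 + 69795/19239 = 180071/89972 + 69795*(1/19239) = 180071/89972 + 2115/583 = 295272173/52453676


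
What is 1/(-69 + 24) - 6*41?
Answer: -11071/45 ≈ -246.02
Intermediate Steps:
1/(-69 + 24) - 6*41 = 1/(-45) - 246 = -1/45 - 246 = -11071/45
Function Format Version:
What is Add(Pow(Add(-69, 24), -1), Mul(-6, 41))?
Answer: Rational(-11071, 45) ≈ -246.02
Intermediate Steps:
Add(Pow(Add(-69, 24), -1), Mul(-6, 41)) = Add(Pow(-45, -1), -246) = Add(Rational(-1, 45), -246) = Rational(-11071, 45)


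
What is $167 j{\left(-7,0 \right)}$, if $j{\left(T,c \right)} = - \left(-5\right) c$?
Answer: $0$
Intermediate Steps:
$j{\left(T,c \right)} = 5 c$
$167 j{\left(-7,0 \right)} = 167 \cdot 5 \cdot 0 = 167 \cdot 0 = 0$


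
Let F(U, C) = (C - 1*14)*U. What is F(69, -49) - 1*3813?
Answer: -8160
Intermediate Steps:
F(U, C) = U*(-14 + C) (F(U, C) = (C - 14)*U = (-14 + C)*U = U*(-14 + C))
F(69, -49) - 1*3813 = 69*(-14 - 49) - 1*3813 = 69*(-63) - 3813 = -4347 - 3813 = -8160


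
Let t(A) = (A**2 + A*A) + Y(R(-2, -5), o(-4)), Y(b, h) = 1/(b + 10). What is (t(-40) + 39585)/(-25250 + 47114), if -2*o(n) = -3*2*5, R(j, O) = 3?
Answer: 92701/47372 ≈ 1.9569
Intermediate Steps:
o(n) = 15 (o(n) = -(-3*2)*5/2 = -(-3)*5 = -1/2*(-30) = 15)
Y(b, h) = 1/(10 + b)
t(A) = 1/13 + 2*A**2 (t(A) = (A**2 + A*A) + 1/(10 + 3) = (A**2 + A**2) + 1/13 = 2*A**2 + 1/13 = 1/13 + 2*A**2)
(t(-40) + 39585)/(-25250 + 47114) = ((1/13 + 2*(-40)**2) + 39585)/(-25250 + 47114) = ((1/13 + 2*1600) + 39585)/21864 = ((1/13 + 3200) + 39585)*(1/21864) = (41601/13 + 39585)*(1/21864) = (556206/13)*(1/21864) = 92701/47372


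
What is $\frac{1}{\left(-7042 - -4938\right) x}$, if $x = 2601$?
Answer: $- \frac{1}{5472504} \approx -1.8273 \cdot 10^{-7}$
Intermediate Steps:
$\frac{1}{\left(-7042 - -4938\right) x} = \frac{1}{\left(-7042 - -4938\right) 2601} = \frac{1}{-7042 + 4938} \cdot \frac{1}{2601} = \frac{1}{-2104} \cdot \frac{1}{2601} = \left(- \frac{1}{2104}\right) \frac{1}{2601} = - \frac{1}{5472504}$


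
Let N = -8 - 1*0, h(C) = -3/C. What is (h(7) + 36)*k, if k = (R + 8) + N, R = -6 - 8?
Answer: -498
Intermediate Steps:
R = -14
N = -8 (N = -8 + 0 = -8)
k = -14 (k = (-14 + 8) - 8 = -6 - 8 = -14)
(h(7) + 36)*k = (-3/7 + 36)*(-14) = (249/7)*(-14) = -498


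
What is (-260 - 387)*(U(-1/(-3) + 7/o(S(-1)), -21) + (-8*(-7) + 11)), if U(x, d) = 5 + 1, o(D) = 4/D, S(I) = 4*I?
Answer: -47231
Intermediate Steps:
U(x, d) = 6
(-260 - 387)*(U(-1/(-3) + 7/o(S(-1)), -21) + (-8*(-7) + 11)) = (-260 - 387)*(6 + (-8*(-7) + 11)) = -647*(6 + (56 + 11)) = -647*(6 + 67) = -647*73 = -47231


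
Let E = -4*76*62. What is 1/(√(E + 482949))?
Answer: √464101/464101 ≈ 0.0014679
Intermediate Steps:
E = -18848 (E = -304*62 = -18848)
1/(√(E + 482949)) = 1/(√(-18848 + 482949)) = 1/(√464101) = √464101/464101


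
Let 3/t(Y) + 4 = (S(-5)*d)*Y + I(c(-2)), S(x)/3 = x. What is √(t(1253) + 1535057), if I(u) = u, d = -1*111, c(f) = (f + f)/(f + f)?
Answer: √742354534429544986/695414 ≈ 1239.0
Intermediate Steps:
S(x) = 3*x
c(f) = 1 (c(f) = (2*f)/((2*f)) = (2*f)*(1/(2*f)) = 1)
d = -111
t(Y) = 3/(-3 + 1665*Y) (t(Y) = 3/(-4 + (((3*(-5))*(-111))*Y + 1)) = 3/(-4 + ((-15*(-111))*Y + 1)) = 3/(-4 + (1665*Y + 1)) = 3/(-4 + (1 + 1665*Y)) = 3/(-3 + 1665*Y))
√(t(1253) + 1535057) = √(1/(-1 + 555*1253) + 1535057) = √(1/(-1 + 695415) + 1535057) = √(1/695414 + 1535057) = √(1067500128599/695414) = √742354534429544986/695414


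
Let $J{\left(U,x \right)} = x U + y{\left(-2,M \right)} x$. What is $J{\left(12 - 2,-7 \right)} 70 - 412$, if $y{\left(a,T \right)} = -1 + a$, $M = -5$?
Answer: $-3842$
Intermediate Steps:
$J{\left(U,x \right)} = - 3 x + U x$ ($J{\left(U,x \right)} = x U + \left(-1 - 2\right) x = U x - 3 x = - 3 x + U x$)
$J{\left(12 - 2,-7 \right)} 70 - 412 = - 7 \left(-3 + \left(12 - 2\right)\right) 70 - 412 = - 7 \left(-3 + 10\right) 70 - 412 = \left(-7\right) 7 \cdot 70 - 412 = \left(-49\right) 70 - 412 = -3430 - 412 = -3842$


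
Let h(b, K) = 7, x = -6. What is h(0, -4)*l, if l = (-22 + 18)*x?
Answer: 168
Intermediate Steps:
l = 24 (l = (-22 + 18)*(-6) = -4*(-6) = 24)
h(0, -4)*l = 7*24 = 168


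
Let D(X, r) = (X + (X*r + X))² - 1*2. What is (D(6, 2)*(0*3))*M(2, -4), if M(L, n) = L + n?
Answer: 0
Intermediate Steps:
D(X, r) = -2 + (2*X + X*r)² (D(X, r) = (X + (X + X*r))² - 2 = (2*X + X*r)² - 2 = -2 + (2*X + X*r)²)
(D(6, 2)*(0*3))*M(2, -4) = ((-2 + 6²*(2 + 2)²)*(0*3))*(2 - 4) = ((-2 + 36*4²)*0)*(-2) = ((-2 + 36*16)*0)*(-2) = ((-2 + 576)*0)*(-2) = (574*0)*(-2) = 0*(-2) = 0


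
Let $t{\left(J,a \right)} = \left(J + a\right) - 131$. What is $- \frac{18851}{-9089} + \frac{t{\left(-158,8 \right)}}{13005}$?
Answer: $\frac{242603246}{118202445} \approx 2.0524$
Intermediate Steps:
$t{\left(J,a \right)} = -131 + J + a$
$- \frac{18851}{-9089} + \frac{t{\left(-158,8 \right)}}{13005} = - \frac{18851}{-9089} + \frac{-131 - 158 + 8}{13005} = \left(-18851\right) \left(- \frac{1}{9089}\right) - \frac{281}{13005} = \frac{18851}{9089} - \frac{281}{13005} = \frac{242603246}{118202445}$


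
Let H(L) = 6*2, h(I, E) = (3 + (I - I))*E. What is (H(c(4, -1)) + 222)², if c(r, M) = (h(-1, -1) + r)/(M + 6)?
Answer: 54756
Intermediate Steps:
h(I, E) = 3*E (h(I, E) = (3 + 0)*E = 3*E)
c(r, M) = (-3 + r)/(6 + M) (c(r, M) = (3*(-1) + r)/(M + 6) = (-3 + r)/(6 + M))
H(L) = 12
(H(c(4, -1)) + 222)² = (12 + 222)² = 234² = 54756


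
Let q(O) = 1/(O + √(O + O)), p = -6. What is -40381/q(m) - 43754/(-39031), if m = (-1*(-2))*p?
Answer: 18913373486/39031 - 80762*I*√6 ≈ 4.8457e+5 - 1.9783e+5*I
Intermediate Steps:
m = -12 (m = -1*(-2)*(-6) = 2*(-6) = -12)
q(O) = 1/(O + √2*√O) (q(O) = 1/(O + √(2*O)) = 1/(O + √2*√O))
-40381/q(m) - 43754/(-39031) = -(-484572 + 80762*I*√6) - 43754/(-39031) = -(-484572 + 80762*I*√6) - 43754*(-1/39031) = -(-484572 + 80762*I*√6) + 43754/39031 = -40381*(-12 + 2*I*√6) + 43754/39031 = (484572 - 80762*I*√6) + 43754/39031 = 18913373486/39031 - 80762*I*√6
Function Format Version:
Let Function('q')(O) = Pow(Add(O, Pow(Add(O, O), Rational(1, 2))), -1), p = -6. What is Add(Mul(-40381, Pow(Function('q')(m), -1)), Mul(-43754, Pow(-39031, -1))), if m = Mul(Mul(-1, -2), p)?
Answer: Add(Rational(18913373486, 39031), Mul(-80762, I, Pow(6, Rational(1, 2)))) ≈ Add(4.8457e+5, Mul(-1.9783e+5, I))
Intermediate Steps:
m = -12 (m = Mul(Mul(-1, -2), -6) = Mul(2, -6) = -12)
Function('q')(O) = Pow(Add(O, Mul(Pow(2, Rational(1, 2)), Pow(O, Rational(1, 2)))), -1) (Function('q')(O) = Pow(Add(O, Pow(Mul(2, O), Rational(1, 2))), -1) = Pow(Add(O, Mul(Pow(2, Rational(1, 2)), Pow(O, Rational(1, 2)))), -1))
Add(Mul(-40381, Pow(Function('q')(m), -1)), Mul(-43754, Pow(-39031, -1))) = Add(Mul(-40381, Pow(Pow(Add(-12, Mul(Pow(2, Rational(1, 2)), Pow(-12, Rational(1, 2)))), -1), -1)), Mul(-43754, Pow(-39031, -1))) = Add(Mul(-40381, Pow(Pow(Add(-12, Mul(Pow(2, Rational(1, 2)), Mul(2, I, Pow(3, Rational(1, 2))))), -1), -1)), Mul(-43754, Rational(-1, 39031))) = Add(Mul(-40381, Pow(Pow(Add(-12, Mul(2, I, Pow(6, Rational(1, 2)))), -1), -1)), Rational(43754, 39031)) = Add(Mul(-40381, Add(-12, Mul(2, I, Pow(6, Rational(1, 2))))), Rational(43754, 39031)) = Add(Add(484572, Mul(-80762, I, Pow(6, Rational(1, 2)))), Rational(43754, 39031)) = Add(Rational(18913373486, 39031), Mul(-80762, I, Pow(6, Rational(1, 2))))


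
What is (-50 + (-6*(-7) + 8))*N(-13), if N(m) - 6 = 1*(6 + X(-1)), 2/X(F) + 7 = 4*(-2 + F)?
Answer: 0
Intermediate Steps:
X(F) = 2/(-15 + 4*F) (X(F) = 2/(-7 + 4*(-2 + F)) = 2/(-7 + (-8 + 4*F)) = 2/(-15 + 4*F))
N(m) = 226/19 (N(m) = 6 + 1*(6 + 2/(-15 + 4*(-1))) = 6 + 1*(6 + 2/(-15 - 4)) = 6 + 1*(6 + 2/(-19)) = 6 + 1*(6 + 2*(-1/19)) = 6 + 1*(6 - 2/19) = 6 + 1*(112/19) = 6 + 112/19 = 226/19)
(-50 + (-6*(-7) + 8))*N(-13) = (-50 + (-6*(-7) + 8))*(226/19) = (-50 + (42 + 8))*(226/19) = (-50 + 50)*(226/19) = 0*(226/19) = 0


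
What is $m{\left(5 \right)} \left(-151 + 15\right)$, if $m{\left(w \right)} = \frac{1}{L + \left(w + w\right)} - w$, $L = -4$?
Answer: $\frac{1972}{3} \approx 657.33$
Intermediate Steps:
$m{\left(w \right)} = \frac{1}{-4 + 2 w} - w$ ($m{\left(w \right)} = \frac{1}{-4 + \left(w + w\right)} - w = \frac{1}{-4 + 2 w} - w$)
$m{\left(5 \right)} \left(-151 + 15\right) = \frac{\frac{1}{2} - 5^{2} + 2 \cdot 5}{-2 + 5} \left(-151 + 15\right) = \frac{\frac{1}{2} - 25 + 10}{3} \left(-136\right) = \frac{1}{3} \left(- \frac{29}{2}\right) \left(-136\right) = \left(- \frac{29}{6}\right) \left(-136\right) = \frac{1972}{3}$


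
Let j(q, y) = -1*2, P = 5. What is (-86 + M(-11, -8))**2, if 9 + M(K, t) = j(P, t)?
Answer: 9409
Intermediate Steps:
j(q, y) = -2
M(K, t) = -11 (M(K, t) = -9 - 2 = -11)
(-86 + M(-11, -8))**2 = (-86 - 11)**2 = (-97)**2 = 9409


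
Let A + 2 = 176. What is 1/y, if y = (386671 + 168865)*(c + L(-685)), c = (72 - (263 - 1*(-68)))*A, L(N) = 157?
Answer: -1/24948566224 ≈ -4.0082e-11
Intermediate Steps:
A = 174 (A = -2 + 176 = 174)
c = -45066 (c = (72 - (263 - 1*(-68)))*174 = (72 - (263 + 68))*174 = (72 - 1*331)*174 = (72 - 331)*174 = -259*174 = -45066)
y = -24948566224 (y = (386671 + 168865)*(-45066 + 157) = 555536*(-44909) = -24948566224)
1/y = 1/(-24948566224) = -1/24948566224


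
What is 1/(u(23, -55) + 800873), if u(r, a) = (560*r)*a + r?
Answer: 1/92496 ≈ 1.0811e-5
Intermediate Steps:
u(r, a) = r + 560*a*r (u(r, a) = 560*a*r + r = r + 560*a*r)
1/(u(23, -55) + 800873) = 1/(23*(1 + 560*(-55)) + 800873) = 1/(23*(1 - 30800) + 800873) = 1/(23*(-30799) + 800873) = 1/(-708377 + 800873) = 1/92496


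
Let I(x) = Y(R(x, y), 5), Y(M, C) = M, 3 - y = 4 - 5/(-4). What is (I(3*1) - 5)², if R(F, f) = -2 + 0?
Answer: 49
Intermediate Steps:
y = -9/4 (y = 3 - (4 - 5/(-4)) = 3 - (4 - 5*(-1)/4) = 3 - (4 - 1*(-5/4)) = 3 - (4 + 5/4) = 3 - 1*21/4 = 3 - 21/4 = -9/4 ≈ -2.2500)
R(F, f) = -2
I(x) = -2
(I(3*1) - 5)² = (-2 - 5)² = (-7)² = 49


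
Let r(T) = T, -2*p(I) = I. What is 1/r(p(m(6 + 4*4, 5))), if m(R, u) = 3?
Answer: -⅔ ≈ -0.66667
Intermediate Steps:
p(I) = -I/2
1/r(p(m(6 + 4*4, 5))) = 1/(-½*3) = 1/(-3/2) = -⅔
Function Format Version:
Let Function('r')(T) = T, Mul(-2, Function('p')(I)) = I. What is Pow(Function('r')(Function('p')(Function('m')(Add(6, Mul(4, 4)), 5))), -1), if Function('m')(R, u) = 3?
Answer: Rational(-2, 3) ≈ -0.66667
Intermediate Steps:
Function('p')(I) = Mul(Rational(-1, 2), I)
Pow(Function('r')(Function('p')(Function('m')(Add(6, Mul(4, 4)), 5))), -1) = Pow(Mul(Rational(-1, 2), 3), -1) = Pow(Rational(-3, 2), -1) = Rational(-2, 3)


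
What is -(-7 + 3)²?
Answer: -16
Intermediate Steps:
-(-7 + 3)² = -1*(-4)² = -1*16 = -16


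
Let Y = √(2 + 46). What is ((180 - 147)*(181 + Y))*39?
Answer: 232947 + 5148*√3 ≈ 2.4186e+5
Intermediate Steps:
Y = 4*√3 (Y = √48 = 4*√3 ≈ 6.9282)
((180 - 147)*(181 + Y))*39 = ((180 - 147)*(181 + 4*√3))*39 = (33*(181 + 4*√3))*39 = (5973 + 132*√3)*39 = 232947 + 5148*√3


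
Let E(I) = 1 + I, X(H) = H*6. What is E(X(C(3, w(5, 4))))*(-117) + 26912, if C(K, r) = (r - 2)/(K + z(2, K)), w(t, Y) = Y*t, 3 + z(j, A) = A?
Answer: 22583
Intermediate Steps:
z(j, A) = -3 + A
C(K, r) = (-2 + r)/(-3 + 2*K) (C(K, r) = (r - 2)/(K + (-3 + K)) = (-2 + r)/(-3 + 2*K))
X(H) = 6*H
E(X(C(3, w(5, 4))))*(-117) + 26912 = (1 + 6*((-2 + 4*5)/(-3 + 2*3)))*(-117) + 26912 = (1 + 6*((-2 + 20)/(-3 + 6)))*(-117) + 26912 = (1 + 6*(18/3))*(-117) + 26912 = (1 + 6*((⅓)*18))*(-117) + 26912 = (1 + 6*6)*(-117) + 26912 = (1 + 36)*(-117) + 26912 = 37*(-117) + 26912 = -4329 + 26912 = 22583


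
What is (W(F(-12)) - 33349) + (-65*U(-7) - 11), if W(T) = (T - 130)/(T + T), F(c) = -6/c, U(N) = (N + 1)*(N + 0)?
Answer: -72439/2 ≈ -36220.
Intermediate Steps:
U(N) = N*(1 + N) (U(N) = (1 + N)*N = N*(1 + N))
W(T) = (-130 + T)/(2*T) (W(T) = (-130 + T)/((2*T)) = (-130 + T)*(1/(2*T)) = (-130 + T)/(2*T))
(W(F(-12)) - 33349) + (-65*U(-7) - 11) = ((-130 - 6/(-12))/(2*((-6/(-12)))) - 33349) + (-(-455)*(1 - 7) - 11) = ((-130 - 6*(-1/12))/(2*((-6*(-1/12)))) - 33349) + (-(-455)*(-6) - 11) = ((-130 + ½)/(2*(½)) - 33349) + (-65*42 - 11) = ((½)*2*(-259/2) - 33349) + (-2730 - 11) = (-259/2 - 33349) - 2741 = -66957/2 - 2741 = -72439/2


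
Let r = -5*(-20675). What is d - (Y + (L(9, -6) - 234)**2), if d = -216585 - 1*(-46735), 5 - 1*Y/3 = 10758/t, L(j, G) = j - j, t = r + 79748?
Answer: -4570359901/20347 ≈ -2.2462e+5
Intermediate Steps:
r = 103375
t = 183123 (t = 103375 + 79748 = 183123)
L(j, G) = 0
Y = 301619/20347 (Y = 15 - 32274/183123 = 15 - 3*3586/61041 = 15 - 3586/20347 = 301619/20347 ≈ 14.824)
d = -169850 (d = -216585 + 46735 = -169850)
d - (Y + (L(9, -6) - 234)**2) = -169850 - (301619/20347 + (0 - 234)**2) = -169850 - (301619/20347 + (-234)**2) = -169850 - (301619/20347 + 54756) = -169850 - 1*1114421951/20347 = -169850 - 1114421951/20347 = -4570359901/20347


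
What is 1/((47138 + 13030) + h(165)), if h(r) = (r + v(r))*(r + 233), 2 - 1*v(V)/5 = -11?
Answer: 1/151708 ≈ 6.5916e-6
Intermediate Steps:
v(V) = 65 (v(V) = 10 - 5*(-11) = 10 + 55 = 65)
h(r) = (65 + r)*(233 + r) (h(r) = (r + 65)*(r + 233) = (65 + r)*(233 + r))
1/((47138 + 13030) + h(165)) = 1/((47138 + 13030) + (15145 + 165**2 + 298*165)) = 1/(60168 + (15145 + 27225 + 49170)) = 1/(60168 + 91540) = 1/151708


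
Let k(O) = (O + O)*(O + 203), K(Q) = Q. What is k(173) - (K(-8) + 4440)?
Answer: 125664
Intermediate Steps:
k(O) = 2*O*(203 + O) (k(O) = (2*O)*(203 + O) = 2*O*(203 + O))
k(173) - (K(-8) + 4440) = 2*173*(203 + 173) - (-8 + 4440) = 2*173*376 - 1*4432 = 130096 - 4432 = 125664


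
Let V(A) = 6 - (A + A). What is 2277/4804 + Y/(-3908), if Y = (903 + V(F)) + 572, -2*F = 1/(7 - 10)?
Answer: 1339045/14080524 ≈ 0.095099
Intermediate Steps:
F = ⅙ (F = -1/(2*(7 - 10)) = -½/(-3) = -½*(-⅓) = ⅙ ≈ 0.16667)
V(A) = 6 - 2*A
Y = 4442/3 (Y = (903 + (6 - 2*⅙)) + 572 = (903 + (6 - ⅓)) + 572 = (903 + 17/3) + 572 = 2726/3 + 572 = 4442/3 ≈ 1480.7)
2277/4804 + Y/(-3908) = 2277/4804 + (4442/3)/(-3908) = 2277*(1/4804) + (4442/3)*(-1/3908) = 2277/4804 - 2221/5862 = 1339045/14080524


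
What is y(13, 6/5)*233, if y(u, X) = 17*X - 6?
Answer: 16776/5 ≈ 3355.2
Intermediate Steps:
y(u, X) = -6 + 17*X
y(13, 6/5)*233 = (-6 + 17*(6/5))*233 = (-6 + 102/5)*233 = (72/5)*233 = 16776/5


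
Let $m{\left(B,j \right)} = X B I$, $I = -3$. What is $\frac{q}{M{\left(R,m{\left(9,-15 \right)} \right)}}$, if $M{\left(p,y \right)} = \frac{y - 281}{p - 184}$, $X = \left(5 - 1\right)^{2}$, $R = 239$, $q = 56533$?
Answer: $- \frac{3109315}{713} \approx -4360.9$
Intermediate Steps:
$X = 16$ ($X = 4^{2} = 16$)
$m{\left(B,j \right)} = - 48 B$ ($m{\left(B,j \right)} = 16 B \left(-3\right) = - 48 B$)
$M{\left(p,y \right)} = \frac{-281 + y}{-184 + p}$
$\frac{q}{M{\left(R,m{\left(9,-15 \right)} \right)}} = \frac{56533}{\frac{1}{-184 + 239} \left(-281 - 432\right)} = \frac{56533}{\frac{1}{55} \left(-281 - 432\right)} = \frac{56533}{\frac{1}{55} \left(-713\right)} = \frac{56533}{- \frac{713}{55}} = 56533 \left(- \frac{55}{713}\right) = - \frac{3109315}{713}$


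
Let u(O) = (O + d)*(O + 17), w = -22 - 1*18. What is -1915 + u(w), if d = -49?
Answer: 132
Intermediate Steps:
w = -40 (w = -22 - 18 = -40)
u(O) = (-49 + O)*(17 + O) (u(O) = (O - 49)*(O + 17) = (-49 + O)*(17 + O))
-1915 + u(w) = -1915 + (-833 + (-40)² - 32*(-40)) = -1915 + (-833 + 1600 + 1280) = -1915 + 2047 = 132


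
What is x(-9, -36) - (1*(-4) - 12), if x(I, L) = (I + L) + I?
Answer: -38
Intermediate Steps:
x(I, L) = L + 2*I
x(-9, -36) - (1*(-4) - 12) = (-36 + 2*(-9)) - (1*(-4) - 12) = (-36 - 18) - (-4 - 12) = -54 - 1*(-16) = -54 + 16 = -38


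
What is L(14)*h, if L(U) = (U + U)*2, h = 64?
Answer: 3584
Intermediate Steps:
L(U) = 4*U (L(U) = (2*U)*2 = 4*U)
L(14)*h = (4*14)*64 = 56*64 = 3584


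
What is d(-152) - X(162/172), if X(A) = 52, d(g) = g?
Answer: -204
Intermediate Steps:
d(-152) - X(162/172) = -152 - 1*52 = -152 - 52 = -204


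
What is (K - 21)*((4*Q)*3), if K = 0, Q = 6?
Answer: -1512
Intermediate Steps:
(K - 21)*((4*Q)*3) = (0 - 21)*((4*6)*3) = -504*3 = -21*72 = -1512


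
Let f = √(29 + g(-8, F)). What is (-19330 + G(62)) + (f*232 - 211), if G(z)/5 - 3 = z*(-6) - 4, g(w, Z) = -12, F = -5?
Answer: -21406 + 232*√17 ≈ -20449.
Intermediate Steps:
G(z) = -5 - 30*z (G(z) = 15 + 5*(z*(-6) - 4) = 15 + 5*(-6*z - 4) = 15 + 5*(-4 - 6*z) = 15 + (-20 - 30*z) = -5 - 30*z)
f = √17 (f = √(29 - 12) = √17 ≈ 4.1231)
(-19330 + G(62)) + (f*232 - 211) = (-19330 + (-5 - 30*62)) + (√17*232 - 211) = (-19330 + (-5 - 1860)) + (232*√17 - 211) = (-19330 - 1865) + (-211 + 232*√17) = -21195 + (-211 + 232*√17) = -21406 + 232*√17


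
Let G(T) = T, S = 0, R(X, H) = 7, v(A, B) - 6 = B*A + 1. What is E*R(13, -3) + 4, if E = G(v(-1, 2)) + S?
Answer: 39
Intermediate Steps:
v(A, B) = 7 + A*B (v(A, B) = 6 + (B*A + 1) = 6 + (A*B + 1) = 6 + (1 + A*B) = 7 + A*B)
E = 5 (E = (7 - 1*2) + 0 = (7 - 2) + 0 = 5 + 0 = 5)
E*R(13, -3) + 4 = 5*7 + 4 = 35 + 4 = 39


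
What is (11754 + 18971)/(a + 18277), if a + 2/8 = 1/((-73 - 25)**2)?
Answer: 73770725/43882477 ≈ 1.6811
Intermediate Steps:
a = -600/2401 (a = -1/4 + 1/((-73 - 25)**2) = -1/4 + 1/((-98)**2) = -1/4 + 1/9604 = -600/2401 ≈ -0.24990)
(11754 + 18971)/(a + 18277) = (11754 + 18971)/(-600/2401 + 18277) = 30725/(43882477/2401) = 30725*(2401/43882477) = 73770725/43882477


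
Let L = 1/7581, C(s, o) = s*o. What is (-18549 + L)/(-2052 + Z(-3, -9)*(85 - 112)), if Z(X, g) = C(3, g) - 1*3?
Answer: 70309984/4707801 ≈ 14.935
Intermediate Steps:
C(s, o) = o*s
Z(X, g) = -3 + 3*g (Z(X, g) = g*3 - 1*3 = 3*g - 3 = -3 + 3*g)
L = 1/7581 ≈ 0.00013191
(-18549 + L)/(-2052 + Z(-3, -9)*(85 - 112)) = (-18549 + 1/7581)/(-2052 + (-3 + 3*(-9))*(85 - 112)) = -140619968/(7581*(-2052 + (-3 - 27)*(-27))) = -140619968/(7581*(-2052 - 30*(-27))) = -140619968/(7581*(-2052 + 810)) = -140619968/7581/(-1242) = -140619968/7581*(-1/1242) = 70309984/4707801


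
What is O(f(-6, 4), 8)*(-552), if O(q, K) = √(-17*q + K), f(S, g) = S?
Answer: -552*√110 ≈ -5789.4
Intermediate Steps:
O(q, K) = √(K - 17*q)
O(f(-6, 4), 8)*(-552) = √(8 - 17*(-6))*(-552) = √(8 + 102)*(-552) = √110*(-552) = -552*√110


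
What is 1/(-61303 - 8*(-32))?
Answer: -1/61047 ≈ -1.6381e-5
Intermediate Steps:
1/(-61303 - 8*(-32)) = 1/(-61303 + 256) = 1/(-61047) = -1/61047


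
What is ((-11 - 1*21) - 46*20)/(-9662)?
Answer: 476/4831 ≈ 0.098530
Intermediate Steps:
((-11 - 1*21) - 46*20)/(-9662) = ((-11 - 21) - 920)*(-1/9662) = (-32 - 920)*(-1/9662) = -952*(-1/9662) = 476/4831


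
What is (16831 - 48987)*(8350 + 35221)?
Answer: -1401069076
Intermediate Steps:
(16831 - 48987)*(8350 + 35221) = -32156*43571 = -1401069076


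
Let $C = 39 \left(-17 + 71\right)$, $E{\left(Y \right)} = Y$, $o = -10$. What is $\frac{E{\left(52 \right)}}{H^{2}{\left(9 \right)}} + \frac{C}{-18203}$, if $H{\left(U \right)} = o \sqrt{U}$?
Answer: $- \frac{237211}{4095675} \approx -0.057917$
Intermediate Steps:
$C = 2106$ ($C = 39 \cdot 54 = 2106$)
$H{\left(U \right)} = - 10 \sqrt{U}$
$\frac{E{\left(52 \right)}}{H^{2}{\left(9 \right)}} + \frac{C}{-18203} = \frac{52}{\left(- 10 \sqrt{9}\right)^{2}} + \frac{2106}{-18203} = \frac{52}{\left(\left(-10\right) 3\right)^{2}} + 2106 \left(- \frac{1}{18203}\right) = \frac{52}{\left(-30\right)^{2}} - \frac{2106}{18203} = \frac{52}{900} - \frac{2106}{18203} = 52 \cdot \frac{1}{900} - \frac{2106}{18203} = \frac{13}{225} - \frac{2106}{18203} = - \frac{237211}{4095675}$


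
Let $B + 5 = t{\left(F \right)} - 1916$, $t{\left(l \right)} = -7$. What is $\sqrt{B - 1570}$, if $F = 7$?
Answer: $i \sqrt{3498} \approx 59.144 i$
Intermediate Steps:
$B = -1928$ ($B = -5 - 1923 = -1928$)
$\sqrt{B - 1570} = \sqrt{-1928 - 1570} = \sqrt{-3498} = i \sqrt{3498}$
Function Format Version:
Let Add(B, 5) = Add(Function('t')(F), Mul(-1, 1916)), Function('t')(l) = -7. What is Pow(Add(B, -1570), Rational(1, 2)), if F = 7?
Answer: Mul(I, Pow(3498, Rational(1, 2))) ≈ Mul(59.144, I)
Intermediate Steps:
B = -1928 (B = Add(-5, Add(-7, Mul(-1, 1916))) = Add(-5, Add(-7, -1916)) = Add(-5, -1923) = -1928)
Pow(Add(B, -1570), Rational(1, 2)) = Pow(Add(-1928, -1570), Rational(1, 2)) = Pow(-3498, Rational(1, 2)) = Mul(I, Pow(3498, Rational(1, 2)))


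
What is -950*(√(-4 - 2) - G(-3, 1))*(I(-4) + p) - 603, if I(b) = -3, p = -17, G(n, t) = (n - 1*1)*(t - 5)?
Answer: -304603 + 19000*I*√6 ≈ -3.046e+5 + 46540.0*I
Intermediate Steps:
G(n, t) = (-1 + n)*(-5 + t) (G(n, t) = (n - 1)*(-5 + t) = (-1 + n)*(-5 + t))
-950*(√(-4 - 2) - G(-3, 1))*(I(-4) + p) - 603 = -950*(√(-4 - 2) - (5 - 1*1 - 5*(-3) - 3*1))*(-3 - 17) - 603 = -950*(√(-6) - (5 - 1 + 15 - 3))*(-20) - 603 = -950*(I*√6 - 1*16)*(-20) - 603 = -950*(I*√6 - 16)*(-20) - 603 = -950*(-16 + I*√6)*(-20) - 603 = -950*(320 - 20*I*√6) - 603 = (-304000 + 19000*I*√6) - 603 = -304603 + 19000*I*√6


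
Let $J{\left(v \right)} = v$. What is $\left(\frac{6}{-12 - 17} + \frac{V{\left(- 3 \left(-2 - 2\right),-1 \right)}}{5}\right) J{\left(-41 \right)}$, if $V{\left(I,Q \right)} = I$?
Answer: $- \frac{13038}{145} \approx -89.917$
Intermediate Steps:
$\left(\frac{6}{-12 - 17} + \frac{V{\left(- 3 \left(-2 - 2\right),-1 \right)}}{5}\right) J{\left(-41 \right)} = \left(\frac{6}{-12 - 17} + \frac{\left(-3\right) \left(-2 - 2\right)}{5}\right) \left(-41\right) = \left(\frac{6}{-12 - 17} + \left(-3\right) \left(-4\right) \frac{1}{5}\right) \left(-41\right) = \left(\frac{6}{-29} + 12 \cdot \frac{1}{5}\right) \left(-41\right) = \left(6 \left(- \frac{1}{29}\right) + \frac{12}{5}\right) \left(-41\right) = \left(- \frac{6}{29} + \frac{12}{5}\right) \left(-41\right) = \frac{318}{145} \left(-41\right) = - \frac{13038}{145}$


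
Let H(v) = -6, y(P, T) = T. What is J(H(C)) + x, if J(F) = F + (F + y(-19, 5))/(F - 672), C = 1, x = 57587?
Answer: 39039919/678 ≈ 57581.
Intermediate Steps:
J(F) = F + (5 + F)/(-672 + F) (J(F) = F + (F + 5)/(F - 672) = F + (5 + F)/(-672 + F))
J(H(C)) + x = (5 + (-6)² - 671*(-6))/(-672 - 6) + 57587 = (5 + 36 + 4026)/(-678) + 57587 = -1/678*4067 + 57587 = -4067/678 + 57587 = 39039919/678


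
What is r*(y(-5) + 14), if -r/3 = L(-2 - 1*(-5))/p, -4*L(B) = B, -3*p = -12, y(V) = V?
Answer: 81/16 ≈ 5.0625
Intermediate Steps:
p = 4 (p = -1/3*(-12) = 4)
L(B) = -B/4
r = 9/16 (r = -3*(-(-2 - 1*(-5))/4)/4 = -3*(-(-2 + 5)/4)/4 = -3*(-1/4*3)/4 = -(-9)/(4*4) = -3*(-3/16) = 9/16 ≈ 0.56250)
r*(y(-5) + 14) = 9*(-5 + 14)/16 = (9/16)*9 = 81/16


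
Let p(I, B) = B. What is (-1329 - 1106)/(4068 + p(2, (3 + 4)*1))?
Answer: -487/815 ≈ -0.59755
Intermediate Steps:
(-1329 - 1106)/(4068 + p(2, (3 + 4)*1)) = (-1329 - 1106)/(4068 + (3 + 4)*1) = -2435/(4068 + 7*1) = -2435/(4068 + 7) = -2435/4075 = -2435*1/4075 = -487/815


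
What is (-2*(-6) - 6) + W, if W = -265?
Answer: -259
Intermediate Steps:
(-2*(-6) - 6) + W = (-2*(-6) - 6) - 265 = (12 - 6) - 265 = 6 - 265 = -259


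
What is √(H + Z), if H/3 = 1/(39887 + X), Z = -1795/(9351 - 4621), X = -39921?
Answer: I*√30242201/8041 ≈ 0.68391*I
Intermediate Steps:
Z = -359/946 (Z = -1795/4730 = -1795*1/4730 = -359/946 ≈ -0.37949)
H = -3/34 (H = 3/(39887 - 39921) = 3/(-34) = 3*(-1/34) = -3/34 ≈ -0.088235)
√(H + Z) = √(-3/34 - 359/946) = √(-3761/8041) = I*√30242201/8041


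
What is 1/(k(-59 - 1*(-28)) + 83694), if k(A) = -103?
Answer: 1/83591 ≈ 1.1963e-5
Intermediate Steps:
1/(k(-59 - 1*(-28)) + 83694) = 1/(-103 + 83694) = 1/83591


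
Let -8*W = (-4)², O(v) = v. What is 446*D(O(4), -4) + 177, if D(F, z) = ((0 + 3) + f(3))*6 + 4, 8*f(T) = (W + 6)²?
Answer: 15341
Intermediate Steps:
W = -2 (W = -⅛*(-4)² = -⅛*16 = -2)
f(T) = 2 (f(T) = (-2 + 6)²/8 = (⅛)*4² = (⅛)*16 = 2)
D(F, z) = 34 (D(F, z) = ((0 + 3) + 2)*6 + 4 = (3 + 2)*6 + 4 = 5*6 + 4 = 30 + 4 = 34)
446*D(O(4), -4) + 177 = 446*34 + 177 = 15164 + 177 = 15341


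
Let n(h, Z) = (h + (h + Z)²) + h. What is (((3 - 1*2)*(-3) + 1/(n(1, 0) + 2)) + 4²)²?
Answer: 4356/25 ≈ 174.24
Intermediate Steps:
n(h, Z) = (Z + h)² + 2*h (n(h, Z) = (h + (Z + h)²) + h = (Z + h)² + 2*h)
(((3 - 1*2)*(-3) + 1/(n(1, 0) + 2)) + 4²)² = (((3 - 1*2)*(-3) + 1/(((0 + 1)² + 2*1) + 2)) + 4²)² = (((3 - 2)*(-3) + 1/((1² + 2) + 2)) + 16)² = ((1*(-3) + 1/((1 + 2) + 2)) + 16)² = ((-3 + 1/(3 + 2)) + 16)² = ((-3 + 1/5) + 16)² = ((-3 + ⅕) + 16)² = (-14/5 + 16)² = (66/5)² = 4356/25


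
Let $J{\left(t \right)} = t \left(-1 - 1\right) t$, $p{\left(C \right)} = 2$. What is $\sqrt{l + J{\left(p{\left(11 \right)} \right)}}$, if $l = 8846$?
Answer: $3 \sqrt{982} \approx 94.011$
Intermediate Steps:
$J{\left(t \right)} = - 2 t^{2}$ ($J{\left(t \right)} = t \left(-1 - 1\right) t = t \left(-2\right) t = - 2 t t = - 2 t^{2}$)
$\sqrt{l + J{\left(p{\left(11 \right)} \right)}} = \sqrt{8846 - 2 \cdot 2^{2}} = \sqrt{8846 - 8} = \sqrt{8838} = 3 \sqrt{982}$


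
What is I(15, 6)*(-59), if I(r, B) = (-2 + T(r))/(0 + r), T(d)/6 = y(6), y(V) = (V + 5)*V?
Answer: -23246/15 ≈ -1549.7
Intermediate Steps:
y(V) = V*(5 + V) (y(V) = (5 + V)*V = V*(5 + V))
T(d) = 396 (T(d) = 6*(6*(5 + 6)) = 6*(6*11) = 6*66 = 396)
I(r, B) = 394/r (I(r, B) = (-2 + 396)/(0 + r) = 394/r)
I(15, 6)*(-59) = (394/15)*(-59) = -23246/15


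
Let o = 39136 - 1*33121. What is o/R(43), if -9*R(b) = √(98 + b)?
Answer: -18045*√141/47 ≈ -4559.0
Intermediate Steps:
o = 6015 (o = 39136 - 33121 = 6015)
R(b) = -√(98 + b)/9
o/R(43) = 6015/((-√(98 + 43)/9)) = 6015/((-√141/9)) = 6015*(-3*√141/47) = -18045*√141/47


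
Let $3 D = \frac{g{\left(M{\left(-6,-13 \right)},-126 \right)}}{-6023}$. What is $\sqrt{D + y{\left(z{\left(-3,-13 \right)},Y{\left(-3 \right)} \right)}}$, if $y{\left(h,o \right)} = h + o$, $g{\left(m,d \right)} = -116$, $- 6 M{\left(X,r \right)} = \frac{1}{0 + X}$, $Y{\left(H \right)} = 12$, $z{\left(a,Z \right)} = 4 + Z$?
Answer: $\frac{\sqrt{981562287}}{18069} \approx 1.7339$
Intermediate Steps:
$M{\left(X,r \right)} = - \frac{1}{6 X}$ ($M{\left(X,r \right)} = - \frac{1}{6 \left(0 + X\right)} = - \frac{1}{6 X}$)
$D = \frac{116}{18069}$ ($D = \frac{\left(-116\right) \frac{1}{-6023}}{3} = \frac{\left(-116\right) \left(- \frac{1}{6023}\right)}{3} = \frac{1}{3} \cdot \frac{116}{6023} = \frac{116}{18069} \approx 0.0064198$)
$\sqrt{D + y{\left(z{\left(-3,-13 \right)},Y{\left(-3 \right)} \right)}} = \sqrt{\frac{116}{18069} + \left(\left(4 - 13\right) + 12\right)} = \sqrt{\frac{116}{18069} + \left(-9 + 12\right)} = \sqrt{\frac{116}{18069} + 3} = \sqrt{\frac{54323}{18069}} = \frac{\sqrt{981562287}}{18069}$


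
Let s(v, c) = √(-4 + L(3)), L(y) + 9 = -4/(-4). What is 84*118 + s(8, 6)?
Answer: 9912 + 2*I*√3 ≈ 9912.0 + 3.4641*I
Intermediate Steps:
L(y) = -8 (L(y) = -9 - 4/(-4) = -9 - 4*(-¼) = -9 + 1 = -8)
s(v, c) = 2*I*√3 (s(v, c) = √(-4 - 8) = √(-12) = 2*I*√3)
84*118 + s(8, 6) = 84*118 + 2*I*√3 = 9912 + 2*I*√3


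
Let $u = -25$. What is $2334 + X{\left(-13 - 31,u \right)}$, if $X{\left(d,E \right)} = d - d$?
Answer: $2334$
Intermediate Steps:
$X{\left(d,E \right)} = 0$
$2334 + X{\left(-13 - 31,u \right)} = 2334 + 0 = 2334$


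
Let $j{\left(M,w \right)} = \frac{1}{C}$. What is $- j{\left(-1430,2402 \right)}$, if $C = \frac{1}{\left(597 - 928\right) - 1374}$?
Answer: $1705$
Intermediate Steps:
$C = - \frac{1}{1705}$ ($C = \frac{1}{-331 - 1374} = \frac{1}{-1705} = - \frac{1}{1705} \approx -0.00058651$)
$j{\left(M,w \right)} = -1705$ ($j{\left(M,w \right)} = \frac{1}{- \frac{1}{1705}} = -1705$)
$- j{\left(-1430,2402 \right)} = \left(-1\right) \left(-1705\right) = 1705$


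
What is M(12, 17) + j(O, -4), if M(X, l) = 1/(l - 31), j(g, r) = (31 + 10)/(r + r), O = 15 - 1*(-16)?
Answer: -291/56 ≈ -5.1964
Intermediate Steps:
O = 31 (O = 15 + 16 = 31)
j(g, r) = 41/(2*r) (j(g, r) = 41/((2*r)) = 41*(1/(2*r)) = 41/(2*r))
M(X, l) = 1/(-31 + l)
M(12, 17) + j(O, -4) = 1/(-31 + 17) + (41/2)/(-4) = 1/(-14) + (41/2)*(-1/4) = -1/14 - 41/8 = -291/56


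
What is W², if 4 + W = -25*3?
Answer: 6241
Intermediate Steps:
W = -79 (W = -4 - 25*3 = -4 - 75 = -79)
W² = (-79)² = 6241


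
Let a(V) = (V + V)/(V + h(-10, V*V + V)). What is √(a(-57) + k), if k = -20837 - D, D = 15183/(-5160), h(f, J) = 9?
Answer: 3*I*√427975345/430 ≈ 144.33*I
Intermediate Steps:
D = -5061/1720 (D = 15183*(-1/5160) = -5061/1720 ≈ -2.9424)
a(V) = 2*V/(9 + V) (a(V) = (V + V)/(V + 9) = (2*V)/(9 + V) = 2*V/(9 + V))
k = -35834579/1720 (k = -20837 - 1*(-5061/1720) = -20837 + 5061/1720 = -35834579/1720 ≈ -20834.)
√(a(-57) + k) = √(2*(-57)/(9 - 57) - 35834579/1720) = √(2*(-57)/(-48) - 35834579/1720) = √(2*(-57)*(-1/48) - 35834579/1720) = √(19/8 - 35834579/1720) = √(-17915247/860) = 3*I*√427975345/430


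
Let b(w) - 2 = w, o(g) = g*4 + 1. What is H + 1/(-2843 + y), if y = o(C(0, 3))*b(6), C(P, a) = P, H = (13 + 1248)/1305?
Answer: 79414/82215 ≈ 0.96593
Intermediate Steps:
H = 1261/1305 (H = 1261*(1/1305) = 1261/1305 ≈ 0.96628)
o(g) = 1 + 4*g (o(g) = 4*g + 1 = 1 + 4*g)
b(w) = 2 + w
y = 8 (y = (1 + 4*0)*(2 + 6) = (1 + 0)*8 = 1*8 = 8)
H + 1/(-2843 + y) = 1261/1305 + 1/(-2843 + 8) = 1261/1305 + 1/(-2835) = 1261/1305 - 1/2835 = 79414/82215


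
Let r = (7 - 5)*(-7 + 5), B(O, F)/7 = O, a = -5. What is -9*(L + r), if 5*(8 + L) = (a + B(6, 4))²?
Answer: -11781/5 ≈ -2356.2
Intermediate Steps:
B(O, F) = 7*O
r = -4 (r = 2*(-2) = -4)
L = 1329/5 (L = -8 + (-5 + 7*6)²/5 = -8 + (-5 + 42)²/5 = -8 + (⅕)*37² = -8 + (⅕)*1369 = -8 + 1369/5 = 1329/5 ≈ 265.80)
-9*(L + r) = -9*(1329/5 - 4) = -9*1309/5 = -11781/5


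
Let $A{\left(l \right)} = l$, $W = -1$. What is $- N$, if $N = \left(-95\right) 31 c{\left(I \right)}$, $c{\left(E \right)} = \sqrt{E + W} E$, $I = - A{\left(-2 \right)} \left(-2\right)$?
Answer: $- 11780 i \sqrt{5} \approx - 26341.0 i$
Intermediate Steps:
$I = -4$ ($I = \left(-1\right) \left(-2\right) \left(-2\right) = 2 \left(-2\right) = -4$)
$c{\left(E \right)} = E \sqrt{-1 + E}$ ($c{\left(E \right)} = \sqrt{E - 1} E = \sqrt{-1 + E} E = E \sqrt{-1 + E}$)
$N = 11780 i \sqrt{5}$ ($N = \left(-95\right) 31 \left(- 4 \sqrt{-1 - 4}\right) = - 2945 \left(- 4 \sqrt{-5}\right) = - 2945 \left(- 4 i \sqrt{5}\right) = 11780 i \sqrt{5} \approx 26341.0 i$)
$- N = - 11780 i \sqrt{5}$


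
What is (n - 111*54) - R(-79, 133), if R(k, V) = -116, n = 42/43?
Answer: -252712/43 ≈ -5877.0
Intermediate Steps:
n = 42/43 (n = 42*(1/43) = 42/43 ≈ 0.97674)
(n - 111*54) - R(-79, 133) = (42/43 - 111*54) - 1*(-116) = (42/43 - 5994) + 116 = -257700/43 + 116 = -252712/43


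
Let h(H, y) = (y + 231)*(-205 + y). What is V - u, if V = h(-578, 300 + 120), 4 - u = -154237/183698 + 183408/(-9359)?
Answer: 138828595695/992054 ≈ 1.3994e+5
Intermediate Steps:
h(H, y) = (-205 + y)*(231 + y) (h(H, y) = (231 + y)*(-205 + y) = (-205 + y)*(231 + y))
u = 24242415/992054 (u = 4 - (-154237/183698 + 183408/(-9359)) = 4 - (-154237*1/183698 + 183408*(-1/9359)) = 4 - (-89/106 - 183408/9359) = 4 - 1*(-20274199/992054) = 4 + 20274199/992054 = 24242415/992054 ≈ 24.437)
V = 139965 (V = -47355 + (300 + 120)**2 + 26*(300 + 120) = -47355 + 420**2 + 26*420 = -47355 + 176400 + 10920 = 139965)
V - u = 139965 - 1*24242415/992054 = 139965 - 24242415/992054 = 138828595695/992054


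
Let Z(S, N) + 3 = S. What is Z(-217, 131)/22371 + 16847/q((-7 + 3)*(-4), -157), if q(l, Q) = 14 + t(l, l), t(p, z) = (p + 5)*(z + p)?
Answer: 376733317/15346506 ≈ 24.548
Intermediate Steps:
Z(S, N) = -3 + S
t(p, z) = (5 + p)*(p + z)
q(l, Q) = 14 + 2*l² + 10*l (q(l, Q) = 14 + (l² + 5*l + 5*l + l*l) = 14 + (l² + 5*l + 5*l + l²) = 14 + (2*l² + 10*l) = 14 + 2*l² + 10*l)
Z(-217, 131)/22371 + 16847/q((-7 + 3)*(-4), -157) = (-3 - 217)/22371 + 16847/(14 + 2*((-7 + 3)*(-4))² + 10*((-7 + 3)*(-4))) = -220*1/22371 + 16847/(14 + 2*(-4*(-4))² + 10*(-4*(-4))) = -220/22371 + 16847/(14 + 2*16² + 10*16) = -220/22371 + 16847/(14 + 2*256 + 160) = -220/22371 + 16847/(14 + 512 + 160) = -220/22371 + 16847/686 = 376733317/15346506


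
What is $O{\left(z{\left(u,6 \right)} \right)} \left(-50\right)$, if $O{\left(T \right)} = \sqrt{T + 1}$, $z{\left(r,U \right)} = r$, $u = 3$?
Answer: $-100$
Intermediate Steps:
$O{\left(T \right)} = \sqrt{1 + T}$
$O{\left(z{\left(u,6 \right)} \right)} \left(-50\right) = \sqrt{1 + 3} \left(-50\right) = \sqrt{4} \left(-50\right) = 2 \left(-50\right) = -100$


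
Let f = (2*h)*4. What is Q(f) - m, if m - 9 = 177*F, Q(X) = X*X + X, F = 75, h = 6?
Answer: -10932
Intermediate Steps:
f = 48 (f = (2*6)*4 = 12*4 = 48)
Q(X) = X + X² (Q(X) = X² + X = X + X²)
m = 13284 (m = 9 + 177*75 = 9 + 13275 = 13284)
Q(f) - m = 48*(1 + 48) - 1*13284 = 48*49 - 13284 = 2352 - 13284 = -10932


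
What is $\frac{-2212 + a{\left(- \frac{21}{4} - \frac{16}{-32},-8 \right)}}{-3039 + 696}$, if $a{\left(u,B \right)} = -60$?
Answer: $\frac{32}{33} \approx 0.9697$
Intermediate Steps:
$\frac{-2212 + a{\left(- \frac{21}{4} - \frac{16}{-32},-8 \right)}}{-3039 + 696} = \frac{-2212 - 60}{-3039 + 696} = - \frac{2272}{-2343} = \left(-2272\right) \left(- \frac{1}{2343}\right) = \frac{32}{33}$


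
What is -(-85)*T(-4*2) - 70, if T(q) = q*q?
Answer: 5370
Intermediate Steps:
T(q) = q**2
-(-85)*T(-4*2) - 70 = -(-85)*(-4*2)**2 - 70 = -(-85)*(-8)**2 - 70 = -(-85)*64 - 70 = -85*(-64) - 70 = 5440 - 70 = 5370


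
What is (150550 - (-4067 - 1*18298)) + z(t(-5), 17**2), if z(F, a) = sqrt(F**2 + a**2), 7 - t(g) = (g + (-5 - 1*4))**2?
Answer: 172915 + sqrt(119242) ≈ 1.7326e+5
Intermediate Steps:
t(g) = 7 - (-9 + g)**2 (t(g) = 7 - (g + (-5 - 1*4))**2 = 7 - (g + (-5 - 4))**2 = 7 - (g - 9)**2 = 7 - (-9 + g)**2)
(150550 - (-4067 - 1*18298)) + z(t(-5), 17**2) = (150550 - (-4067 - 1*18298)) + sqrt((7 - (-9 - 5)**2)**2 + (17**2)**2) = (150550 - (-4067 - 18298)) + sqrt((7 - 1*(-14)**2)**2 + 289**2) = (150550 - 1*(-22365)) + sqrt((7 - 1*196)**2 + 83521) = (150550 + 22365) + sqrt((7 - 196)**2 + 83521) = 172915 + sqrt((-189)**2 + 83521) = 172915 + sqrt(35721 + 83521) = 172915 + sqrt(119242)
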